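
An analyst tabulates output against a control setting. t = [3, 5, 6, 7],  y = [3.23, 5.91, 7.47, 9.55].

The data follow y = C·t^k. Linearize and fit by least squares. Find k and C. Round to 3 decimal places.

With ln yᵢ as the transformed response and ln tᵢ as the regressor:
Σln t = 6.4457, Σ(ln t)² = 10.7942, Σln y = 7.2166, Σln t·ln y = 12.1416.
Equations: 10.7942·k + 6.4457·ln C = 12.1416;  6.4457·k + 4·ln C = 7.2166.
Solving (det = 1.6295): k = 1.25824, ln C = -0.22342, so C = exp(-0.22342) = 0.79978.

k = 1.258, C = 0.800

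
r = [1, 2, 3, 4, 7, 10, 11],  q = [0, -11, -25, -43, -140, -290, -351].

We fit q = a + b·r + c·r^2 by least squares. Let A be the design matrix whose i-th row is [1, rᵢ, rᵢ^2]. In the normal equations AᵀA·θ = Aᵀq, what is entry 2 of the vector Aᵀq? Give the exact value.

Entry 2 ↔ basis r, so (Aᵀq)_{2} = Σᵢ (r)·qᵢ = (1)·(0) + (2)·(-11) + (3)·(-25) + (4)·(-43) + (7)·(-140) + (10)·(-290) + (11)·(-351) = -8010.

-8010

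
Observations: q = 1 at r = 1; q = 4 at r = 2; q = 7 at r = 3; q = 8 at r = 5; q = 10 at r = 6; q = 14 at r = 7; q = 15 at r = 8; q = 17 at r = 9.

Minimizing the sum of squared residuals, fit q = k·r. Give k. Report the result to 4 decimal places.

k = 1.8625

Entries of XᵀX: Σr·r = 269.
For Xᵀq: Σr·q = 501.
k = 501/269 = 1.86245.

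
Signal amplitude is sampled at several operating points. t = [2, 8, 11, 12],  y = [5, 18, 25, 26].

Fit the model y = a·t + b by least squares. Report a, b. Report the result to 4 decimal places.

Normal-equation sums: Σt·t = 333, Σt = 33, Σ1 = 4.
Moment sums: Σt·y = 741, Σy = 74.
det = 333·4 − 33² = 243.
a = (741·4 − 33·74)/243 = 58/27; b = (333·74 − 33·741)/243 = 7/9.

a = 2.1481, b = 0.7778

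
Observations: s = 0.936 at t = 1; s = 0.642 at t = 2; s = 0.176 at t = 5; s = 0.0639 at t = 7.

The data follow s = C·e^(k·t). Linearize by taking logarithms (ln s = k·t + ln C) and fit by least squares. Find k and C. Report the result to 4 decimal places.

Let Y = ln s. Fitting Y = k·t + ln C by least squares:
Σt = 15.0000, Σ(t)² = 79.0000, Σln s = -4.9970, Σt·ln s = -28.8919.
Normal system: [[79.0000, 15.0000]; [15.0000, 4]]·[k, ln C]ᵀ = [-28.8919, -4.9970]ᵀ.
Solving (det = 91.0000): k = -0.44629, ln C = 0.42433, so C = exp(0.42433) = 1.52857.

k = -0.4463, C = 1.5286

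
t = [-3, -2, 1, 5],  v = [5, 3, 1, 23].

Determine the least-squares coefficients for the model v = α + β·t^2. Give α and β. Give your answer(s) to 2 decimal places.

Compute the Gram sums: Σ1 = 4, Σt^2 = 39, Σt^2·t^2 = 723.
For Aᵀv: Σv = 32, Σt^2·v = 633.
Normal equations: [[4, 39]; [39, 723]]·[α, β]ᵀ = [32, 633]ᵀ.
Δ = 4·723 − 39² = 1371.
α = (32·723 − 39·633)/1371 = -517/457; β = (4·633 − 39·32)/1371 = 428/457.

α = -1.13, β = 0.94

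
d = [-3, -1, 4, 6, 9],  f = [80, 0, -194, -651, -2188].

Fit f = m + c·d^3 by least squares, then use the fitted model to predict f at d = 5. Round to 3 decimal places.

Forming XᵀX = [[5, 981]; [981, 582923]] and Xᵀf = [-2953, -1750244]ᵀ gives XᵀX·[m, c]ᵀ = Xᵀf.
det = 5·582923 − 981² = 1952254.
m = ((-2953)·582923 − 981·(-1750244))/1952254 = -4382255/1952254; c = (5·(-1750244) − 981·(-2953))/1952254 = -5854327/1952254.
At d = 5: f̂ = (-4382255/1952254)·(1) + (-5854327/1952254)·(125) = -368086565/976127.

f̂ = -377.089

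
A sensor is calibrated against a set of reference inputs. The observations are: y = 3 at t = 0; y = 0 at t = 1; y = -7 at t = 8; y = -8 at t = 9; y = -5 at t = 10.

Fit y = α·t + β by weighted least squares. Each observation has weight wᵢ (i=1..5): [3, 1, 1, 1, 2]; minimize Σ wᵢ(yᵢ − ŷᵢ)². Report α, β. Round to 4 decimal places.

XᵀWX·[α, β]ᵀ = XᵀWy reads: 346·α + 38·β = -228;  38·α + 8·β = -16.
(Σwᵢ·t·t = 346, Σwᵢ·t = 38, Σwᵢ·1 = 8, Σwᵢ·t·y = -228, Σwᵢ·y = -16.)
Δ = 346·8 − 38² = 1324.
α = ((-228)·8 − 38·(-16))/1324 = -304/331; β = (346·(-16) − 38·(-228))/1324 = 782/331.

α = -0.9184, β = 2.3625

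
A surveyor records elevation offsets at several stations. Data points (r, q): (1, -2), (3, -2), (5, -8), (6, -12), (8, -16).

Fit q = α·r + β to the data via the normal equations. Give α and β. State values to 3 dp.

With design matrix X, XᵀX = [[135, 23]; [23, 5]] and Xᵀq = [-248, -40]ᵀ.
Eliminating β: 5·(row 1) − 23·(row 2) gives 146·α = 5·(-248) − 23·(-40) = -320, so α = -160/73.
Then β = ((-40) − 23·(-160/73))/5 = 152/73.

α = -2.192, β = 2.082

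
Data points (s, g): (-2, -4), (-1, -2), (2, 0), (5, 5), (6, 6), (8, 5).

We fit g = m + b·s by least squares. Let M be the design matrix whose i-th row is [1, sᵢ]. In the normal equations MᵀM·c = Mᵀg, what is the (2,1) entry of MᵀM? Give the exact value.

Row 2 ↔ basis s, column 1 ↔ basis 1, so (MᵀM)_{2,1} = Σᵢ s = (-2)·(1) + (-1)·(1) + (2)·(1) + (5)·(1) + (6)·(1) + (8)·(1) = 18.

18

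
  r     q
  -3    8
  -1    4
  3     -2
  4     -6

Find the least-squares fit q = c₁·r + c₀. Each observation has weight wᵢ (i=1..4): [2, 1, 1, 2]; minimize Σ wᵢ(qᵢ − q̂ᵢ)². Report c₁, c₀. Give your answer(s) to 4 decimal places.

c₁ = -1.9186, c₀ = 2.2791

From the data, Σwᵢ·r·r = 60, Σwᵢ·r = 4, Σwᵢ·1 = 6.
Right-hand side: Σwᵢ·r·q = -106, Σwᵢ·q = 6.
So XᵀWX·[c₁, c₀]ᵀ = XᵀWq: [[60, 4]; [4, 6]]·[c₁, c₀]ᵀ = [-106, 6]ᵀ.
Eliminating c₀: 6·(row 1) − 4·(row 2) gives 344·c₁ = 6·(-106) − 4·6 = -660, so c₁ = -165/86.
Then c₀ = (6 − 4·(-165/86))/6 = 98/43.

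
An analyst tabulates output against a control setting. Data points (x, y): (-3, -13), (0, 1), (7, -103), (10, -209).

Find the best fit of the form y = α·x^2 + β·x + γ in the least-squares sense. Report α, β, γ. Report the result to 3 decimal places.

MᵀM·[α, β, γ]ᵀ = Mᵀy reads: 12482·α + 1316·β + 158·γ = -26064;  1316·α + 158·β + 14·γ = -2772;  158·α + 14·β + 4·γ = -324.
Solving the 3×3 system (Gaussian elimination) gives α = -2, β = -112/109, γ = 174/109.

α = -2.000, β = -1.028, γ = 1.596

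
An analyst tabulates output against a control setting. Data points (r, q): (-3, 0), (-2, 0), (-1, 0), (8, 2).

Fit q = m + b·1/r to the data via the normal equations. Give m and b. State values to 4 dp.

m = 1.2287, b = 1.7062

With design matrix A, AᵀA = [[4, -41/24]; [-41/24, 793/576]] and Aᵀq = [2, 1/4]ᵀ.
det = 4·(793/576) − (-41/24)² = 497/192.
m = (2·(793/576) − (-41/24)·(1/4))/(497/192) = 1832/1491; b = (4·(1/4) − (-41/24)·2)/(497/192) = 848/497.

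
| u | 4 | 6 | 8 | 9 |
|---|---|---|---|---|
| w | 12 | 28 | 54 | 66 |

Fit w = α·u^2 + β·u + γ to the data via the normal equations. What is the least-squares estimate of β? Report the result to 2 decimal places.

β = 0.66

Setting ∂/∂α … = 0 gives: 12209·α + 1521·β + 197·γ = 10002;  1521·α + 197·β + 27·γ = 1242;  197·α + 27·β + 4·γ = 160.
Row-reducing yields α = 317/398, β = 261/398, γ = -727/199.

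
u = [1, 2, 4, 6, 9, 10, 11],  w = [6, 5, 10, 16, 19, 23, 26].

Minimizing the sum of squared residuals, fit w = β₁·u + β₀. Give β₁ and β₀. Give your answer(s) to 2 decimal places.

Compute the Gram sums: Σu·u = 359, Σu = 43, Σ1 = 7.
For Mᵀw: Σu·w = 839, Σw = 105.
Eliminating β₀: 7·(row 1) − 43·(row 2) gives 664·β₁ = 7·839 − 43·105 = 1358, so β₁ = 679/332.
Then β₀ = (105 − 43·(679/332))/7 = 809/332.

β₁ = 2.05, β₀ = 2.44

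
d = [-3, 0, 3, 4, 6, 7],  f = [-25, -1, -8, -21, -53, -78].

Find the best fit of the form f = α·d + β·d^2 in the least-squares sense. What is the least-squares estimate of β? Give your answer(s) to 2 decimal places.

With design matrix M, MᵀM = [[119, 623]; [623, 4115]] and Mᵀf = [-897, -6363]ᵀ.
det = 119·4115 − 623² = 101556.
α = ((-897)·4115 − 623·(-6363))/101556 = 45499/16926; β = (119·(-6363) − 623·(-897))/101556 = -4723/2418.

β = -1.95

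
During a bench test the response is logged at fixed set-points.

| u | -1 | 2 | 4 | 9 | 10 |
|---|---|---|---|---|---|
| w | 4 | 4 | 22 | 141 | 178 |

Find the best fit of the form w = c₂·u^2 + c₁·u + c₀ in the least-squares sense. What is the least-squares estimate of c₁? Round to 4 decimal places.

c₁ = -2.4110

Normal-equation sums: Σu^2·u^2 = 16834, Σu^2·u = 1800, Σu^2 = 202, Σu·u = 202, Σu = 24, Σ1 = 5.
Right-hand side: Σu^2·w = 29593, Σu·w = 3141, Σw = 349.
Normal equations: [[16834, 1800, 202]; [1800, 202, 24]; [202, 24, 5]]·[c₂, c₁, c₀]ᵀ = [29593, 3141, 349]ᵀ.
Inverting the 3×3 Gram matrix, [c₂, c₁, c₀]ᵀ = [319067/158174, -381357/158174, -9624/79087]ᵀ.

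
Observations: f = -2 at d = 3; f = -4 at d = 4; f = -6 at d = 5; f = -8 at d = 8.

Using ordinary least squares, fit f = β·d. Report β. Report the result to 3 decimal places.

MᵀM·[β]ᵀ = Mᵀf reads: 114·β = -116.
(Σd·d = 114, Σd·f = -116.)
Hence β = -116 / 114 ≈ -1.01754.

β = -1.018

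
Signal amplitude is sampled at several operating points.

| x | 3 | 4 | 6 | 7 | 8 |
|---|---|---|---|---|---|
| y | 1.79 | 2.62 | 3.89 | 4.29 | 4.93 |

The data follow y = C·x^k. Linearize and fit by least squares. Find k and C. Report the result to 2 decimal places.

k = 1.01, C = 0.62

Let Y = ln y. Fitting Y = k·ln x + ln C by least squares:
Σln x = 8.3020, Σ(ln x)² = 14.4498, Σln y = 5.9554, Σln x·ln y = 10.5600.
Equations: 14.4498·k + 8.3020·ln C = 10.5600;  8.3020·k + 5·ln C = 5.9554.
Δ = 14.4498·5 − (8.3020)² = 3.3255; k = (10.5600·5 − 8.3020·5.9554)/3.3255 = 1.00980, ln C = (14.4498·5.9554 − 8.3020·10.5600)/3.3255 = -0.48559, so C = exp(-0.48559) = 0.61534.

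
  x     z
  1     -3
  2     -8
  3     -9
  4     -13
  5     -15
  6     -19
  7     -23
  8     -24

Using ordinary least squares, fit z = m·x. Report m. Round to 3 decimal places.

From the data, Σx·x = 204.
Right-hand side: Σx·z = -640.
MᵀM·[m]ᵀ = Mᵀz becomes [[204]]·[m]ᵀ = [-640]ᵀ.
Hence m = -640 / 204 ≈ -3.13725.

m = -3.137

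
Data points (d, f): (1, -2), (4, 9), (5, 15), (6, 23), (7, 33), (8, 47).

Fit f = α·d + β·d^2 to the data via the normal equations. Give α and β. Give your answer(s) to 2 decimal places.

α = -1.79, β = 0.95

Entries of XᵀX: Σd·d = 191, Σd·d^2 = 1261, Σd^2·d^2 = 8675.
Moment sums: Σd·f = 854, Σd^2·f = 5970.
XᵀX·[α, β]ᵀ = Xᵀf becomes [[191, 1261]; [1261, 8675]]·[α, β]ᵀ = [854, 5970]ᵀ.
det = 191·8675 − 1261² = 66804.
α = (854·8675 − 1261·5970)/66804 = -29930/16701; β = (191·5970 − 1261·854)/66804 = 15844/16701.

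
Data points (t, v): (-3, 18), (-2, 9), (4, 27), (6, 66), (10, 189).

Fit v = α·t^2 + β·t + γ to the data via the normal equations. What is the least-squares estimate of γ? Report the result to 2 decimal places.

Setting ∂/∂α … = 0 gives: 11649·α + 1245·β + 165·γ = 21906;  1245·α + 165·β + 15·γ = 2322;  165·α + 15·β + 5·γ = 309.
Solving the 3×3 system (Gaussian elimination) gives α = 1329/674, β = -471/674, γ = -1977/1685.

γ = -1.17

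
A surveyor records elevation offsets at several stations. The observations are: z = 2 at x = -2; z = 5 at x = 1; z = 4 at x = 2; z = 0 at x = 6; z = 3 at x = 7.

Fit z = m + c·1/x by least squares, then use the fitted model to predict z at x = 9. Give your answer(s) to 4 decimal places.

ẑ = 2.4544

Compute the Gram sums: Σ1 = 5, Σ1/x = 55/42, Σ1/x·1/x = 2731/1764.
And Σz = 14, Σ1/x·z = 45/7.
AᵀA·[m, c]ᵀ = Aᵀz becomes [[5, 55/42]; [55/42, 2731/1764]]·[m, c]ᵀ = [14, 45/7]ᵀ.
det = 5·(2731/1764) − (55/42)² = 5315/882.
m = (14·(2731/1764) − (55/42)·(45/7))/(5315/882) = 11692/5315; c = (5·(45/7) − (55/42)·14)/(5315/882) = 2436/1063.
At x = 9: ẑ = (11692/5315)·(1) + (2436/1063)·(1/9) = 39136/15945.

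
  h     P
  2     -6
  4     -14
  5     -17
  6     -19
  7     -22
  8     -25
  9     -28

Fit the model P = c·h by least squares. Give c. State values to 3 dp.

XᵀX·[c]ᵀ = XᵀP reads: 275·c = -873.
Hence c = -873 / 275 ≈ -3.17455.

c = -3.175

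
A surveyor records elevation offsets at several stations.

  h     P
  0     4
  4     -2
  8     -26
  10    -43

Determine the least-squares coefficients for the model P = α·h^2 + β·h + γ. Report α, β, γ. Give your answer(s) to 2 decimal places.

Compute the Gram sums: Σh^2·h^2 = 14352, Σh^2·h = 1576, Σh^2 = 180, Σh·h = 180, Σh = 22, Σ1 = 4.
For XᵀP: Σh^2·P = -5996, Σh·P = -646, ΣP = -67.
Normal equations: [[14352, 1576, 180]; [1576, 180, 22]; [180, 22, 4]]·[α, β, γ]ᵀ = [-5996, -646, -67]ᵀ.
Solving the 3×3 system (Gaussian elimination) gives α = -829/1592, β = 373/796, γ = 817/199.

α = -0.52, β = 0.47, γ = 4.11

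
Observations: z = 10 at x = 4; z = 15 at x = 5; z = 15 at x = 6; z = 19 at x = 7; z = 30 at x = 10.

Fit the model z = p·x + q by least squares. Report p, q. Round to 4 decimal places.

Forming MᵀM = [[226, 32]; [32, 5]] and Mᵀz = [638, 89]ᵀ gives MᵀM·[p, q]ᵀ = Mᵀz.
det = 226·5 − 32² = 106.
p = (638·5 − 32·89)/106 = 171/53; q = (226·89 − 32·638)/106 = -151/53.

p = 3.2264, q = -2.8491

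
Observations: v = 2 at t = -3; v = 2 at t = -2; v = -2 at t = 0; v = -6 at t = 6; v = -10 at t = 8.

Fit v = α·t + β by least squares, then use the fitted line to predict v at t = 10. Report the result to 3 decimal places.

v̂ = -11.339

Setting ∂/∂α … = 0 gives: 113·α + 9·β = -126;  9·α + 5·β = -14.
det = 113·5 − 9² = 484.
α = ((-126)·5 − 9·(-14))/484 = -126/121; β = (113·(-14) − 9·(-126))/484 = -112/121.
At t = 10: v̂ = (-126/121)·(10) + (-112/121)·(1) = -1372/121.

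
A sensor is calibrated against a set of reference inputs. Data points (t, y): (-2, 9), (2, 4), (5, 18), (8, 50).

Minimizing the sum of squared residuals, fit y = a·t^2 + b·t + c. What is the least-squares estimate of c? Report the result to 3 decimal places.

Setting ∂/∂a … = 0 gives: 4753·a + 637·b + 97·c = 3702;  637·a + 97·b + 13·c = 480;  97·a + 13·b + 4·c = 81.
Row-reducing yields a = 5645/6204, b = -261/188, c = 89/33.

c = 2.697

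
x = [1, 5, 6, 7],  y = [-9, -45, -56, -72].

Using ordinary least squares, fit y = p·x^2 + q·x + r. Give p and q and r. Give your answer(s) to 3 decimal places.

p = -0.800, q = -4.011, r = -4.235

Setting ∂/∂p … = 0 gives: 4323·p + 685·q + 111·r = -6678;  685·p + 111·q + 19·r = -1074;  111·p + 19·q + 4·r = -182.
Row-reducing yields p = -361/451, q = -1809/451, r = -1910/451.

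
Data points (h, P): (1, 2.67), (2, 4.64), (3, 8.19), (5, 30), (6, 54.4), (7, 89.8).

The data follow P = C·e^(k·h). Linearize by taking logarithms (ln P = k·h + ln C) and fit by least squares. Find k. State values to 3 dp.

Taking logs, ln P = k·h + ln C, so regress ln P on h.
Sums: Σh = 24.0000, Σ(h)² = 124.0000, Σln P = 16.5149, Σh·ln P = 82.8275.
Normal system: [[124.0000, 24.0000]; [24.0000, 6]]·[k, ln C]ᵀ = [82.8275, 16.5149]ᵀ.
Δ = 124.0000·6 − (24.0000)² = 168.0000; k = (82.8275·6 − 24.0000·16.5149)/168.0000 = 0.59886, ln C = (124.0000·16.5149 − 24.0000·82.8275)/168.0000 = 0.35703.

k = 0.599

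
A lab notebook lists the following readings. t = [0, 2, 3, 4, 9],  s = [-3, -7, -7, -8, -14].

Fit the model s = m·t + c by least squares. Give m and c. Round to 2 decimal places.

Sums needed: Σt·t = 110, Σt = 18, Σ1 = 5.
Moment sums: Σt·s = -193, Σs = -39.
XᵀX·[m, c]ᵀ = Xᵀs becomes [[110, 18]; [18, 5]]·[m, c]ᵀ = [-193, -39]ᵀ.
Δ = 110·5 − 18² = 226.
m = ((-193)·5 − 18·(-39))/226 = -263/226; c = (110·(-39) − 18·(-193))/226 = -408/113.

m = -1.16, c = -3.61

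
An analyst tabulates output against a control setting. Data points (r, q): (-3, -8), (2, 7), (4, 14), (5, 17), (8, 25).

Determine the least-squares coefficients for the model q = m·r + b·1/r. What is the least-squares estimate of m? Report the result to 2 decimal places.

m = 3.19

From the data, Σr·r = 118, Σr·1/r = 5, Σ1/r·1/r = 6901/14400.
Moment sums: Σr·q = 379, Σ1/r·q = 1943/120.
Normal equations: [[118, 5]; [5, 6901/14400]]·[m, b]ᵀ = [379, 1943/120]ᵀ.
Eliminating b: (6901/14400)·(row 1) − 5·(row 2) gives (227159/7200)·m = (6901/14400)·379 − 5·(1943/120) = 1449679/14400, so m = 1449679/454318.
Then b = ((1943/120) − 5·(1449679/454318))/(6901/14400) = 112440/227159.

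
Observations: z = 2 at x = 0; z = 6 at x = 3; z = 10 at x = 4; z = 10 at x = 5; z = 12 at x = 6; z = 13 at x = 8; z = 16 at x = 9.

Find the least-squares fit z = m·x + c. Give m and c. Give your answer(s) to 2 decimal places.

Compute the Gram sums: Σx·x = 231, Σx = 35, Σ1 = 7.
For Aᵀz: Σx·z = 428, Σz = 69.
So AᵀA·[m, c]ᵀ = Aᵀz: [[231, 35]; [35, 7]]·[m, c]ᵀ = [428, 69]ᵀ.
Determinant 231·7 − 35² = 392.
m = (428·7 − 35·69)/392 = 83/56; c = (231·69 − 35·428)/392 = 137/56.

m = 1.48, c = 2.45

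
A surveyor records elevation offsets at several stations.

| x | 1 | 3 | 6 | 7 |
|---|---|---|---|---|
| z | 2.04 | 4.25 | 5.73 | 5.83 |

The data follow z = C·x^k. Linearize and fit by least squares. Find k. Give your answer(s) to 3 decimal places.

k = 0.549

Linearized form: ln z = k·ln x + ln C. From the 4 transformed points,
Σln x = 4.8363, Σ(ln x)² = 8.2039, Σln z = 5.6686, Σln x·ln z = 8.1482.
Equations: 8.2039·k + 4.8363·ln C = 8.1482;  4.8363·k + 4·ln C = 5.6686.
Solving (det = 9.4260): k = 0.54930, ln C = 0.75300.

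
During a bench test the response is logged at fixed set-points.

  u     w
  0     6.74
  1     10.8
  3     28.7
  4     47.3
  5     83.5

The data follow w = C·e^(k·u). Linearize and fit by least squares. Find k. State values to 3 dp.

With ln wᵢ as the transformed response and uᵢ as the regressor:
XᵀX = [[51.0000, 13.0000]; [13.0000, 5]], rhs = [50.0005, 15.9259]ᵀ  (here Σu = 13.0000, Σ(u)² = 51.0000, Σln w = 15.9259, Σu·ln w = 50.0005).
Slope k = (n·Σu·ln w − Σu·Σln w)/(n·Σ(u)² − (Σu)²) = (5·50.0005 − 13.0000·15.9259)/86.0000 = 0.49961; ln C = (Σln w − k·Σu)/n = 1.88619.

k = 0.500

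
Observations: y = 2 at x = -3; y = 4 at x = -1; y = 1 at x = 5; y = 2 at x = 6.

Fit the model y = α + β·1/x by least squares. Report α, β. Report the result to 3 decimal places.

α = 1.749, β = -2.072

The normal system MᵀM·[α, β]ᵀ = Mᵀy is [[4, -29/30]; [-29/30, 1061/900]]·[α, β]ᵀ = [9, -62/15]ᵀ.
det = 4·(1061/900) − (-29/30)² = 3403/900.
α = (9·(1061/900) − (-29/30)·(-62/15))/(3403/900) = 5953/3403; β = (4·(-62/15) − (-29/30)·9)/(3403/900) = -7050/3403.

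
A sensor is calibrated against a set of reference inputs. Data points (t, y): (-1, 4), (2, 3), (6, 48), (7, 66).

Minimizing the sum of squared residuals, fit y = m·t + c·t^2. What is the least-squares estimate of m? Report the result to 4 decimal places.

m = -1.7707

Compute the Gram sums: Σt·t = 90, Σt·t^2 = 566, Σt^2·t^2 = 3714.
Moment sums: Σt·y = 752, Σt^2·y = 4978.
Normal equations: [[90, 566]; [566, 3714]]·[m, c]ᵀ = [752, 4978]ᵀ.
Determinant 90·3714 − 566² = 13904.
m = (752·3714 − 566·4978)/13904 = -6155/3476; c = (90·4978 − 566·752)/13904 = 5597/3476.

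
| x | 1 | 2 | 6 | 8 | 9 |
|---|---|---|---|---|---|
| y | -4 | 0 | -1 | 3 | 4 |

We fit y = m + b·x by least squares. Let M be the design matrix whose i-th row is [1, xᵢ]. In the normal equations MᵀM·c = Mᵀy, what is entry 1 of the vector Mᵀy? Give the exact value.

Entry 1 ↔ basis 1, so (Mᵀy)_{1} = Σᵢ yᵢ = (1)·(-4) + (1)·(0) + (1)·(-1) + (1)·(3) + (1)·(4) = 2.

2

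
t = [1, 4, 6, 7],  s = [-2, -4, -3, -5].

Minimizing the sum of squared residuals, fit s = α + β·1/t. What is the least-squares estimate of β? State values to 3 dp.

β = 2.475

Setting ∂/∂α … = 0 gives: 4·α + (131/84)·β = -14;  (131/84)·α + (7837/7056)·β = -59/14.
(Σ1 = 4, Σ1/t = 131/84, Σ1/t·1/t = 7837/7056, Σs = -14, Σ1/t·s = -59/14.)
Eliminating β: (7837/7056)·(row 1) − (131/84)·(row 2) gives (4729/2352)·α = (7837/7056)·(-14) − (131/84)·(-59/14) = -3959/441, so α = -63344/14187.
Then β = ((-59/14) − (131/84)·(-63344/14187))/(7837/7056) = 11704/4729.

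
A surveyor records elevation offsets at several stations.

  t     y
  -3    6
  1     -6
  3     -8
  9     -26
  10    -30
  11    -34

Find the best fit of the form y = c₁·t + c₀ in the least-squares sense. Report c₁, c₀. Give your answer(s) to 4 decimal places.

Compute the Gram sums: Σt·t = 321, Σt = 31, Σ1 = 6.
For Xᵀy: Σt·y = -956, Σy = -98.
Determinant 321·6 − 31² = 965.
c₁ = ((-956)·6 − 31·(-98))/965 = -2698/965; c₀ = (321·(-98) − 31·(-956))/965 = -1822/965.

c₁ = -2.7959, c₀ = -1.8881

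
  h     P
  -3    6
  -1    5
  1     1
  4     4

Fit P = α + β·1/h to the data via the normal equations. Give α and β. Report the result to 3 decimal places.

α = 3.955, β = -2.149

Sums needed: Σ1 = 4, Σ1/h = -1/12, Σ1/h·1/h = 313/144.
And ΣP = 16, Σ1/h·P = -5.
MᵀM·[α, β]ᵀ = MᵀP becomes [[4, -1/12]; [-1/12, 313/144]]·[α, β]ᵀ = [16, -5]ᵀ.
det = 4·(313/144) − (-1/12)² = 139/16.
α = (16·(313/144) − (-1/12)·(-5))/(139/16) = 4948/1251; β = (4·(-5) − (-1/12)·16)/(139/16) = -896/417.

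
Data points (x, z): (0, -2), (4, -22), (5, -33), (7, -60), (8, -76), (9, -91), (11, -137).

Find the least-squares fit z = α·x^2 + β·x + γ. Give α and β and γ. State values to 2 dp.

Setting ∂/∂α … = 0 gives: 28580·α + 3104·β + 356·γ = -32929;  3104·α + 356·β + 44·γ = -3607;  356·α + 44·β + 7·γ = -421.
Row-reducing yields α = -48193/47572, β = -49783/47572, γ = -24309/11893.

α = -1.01, β = -1.05, γ = -2.04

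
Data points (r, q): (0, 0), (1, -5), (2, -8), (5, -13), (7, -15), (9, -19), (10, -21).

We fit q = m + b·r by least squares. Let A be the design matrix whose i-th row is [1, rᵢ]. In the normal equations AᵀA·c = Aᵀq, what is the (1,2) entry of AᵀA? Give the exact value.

Row 1 ↔ basis 1, column 2 ↔ basis r, so (AᵀA)_{1,2} = Σᵢ r = (1)·(0) + (1)·(1) + (1)·(2) + (1)·(5) + (1)·(7) + (1)·(9) + (1)·(10) = 34.

34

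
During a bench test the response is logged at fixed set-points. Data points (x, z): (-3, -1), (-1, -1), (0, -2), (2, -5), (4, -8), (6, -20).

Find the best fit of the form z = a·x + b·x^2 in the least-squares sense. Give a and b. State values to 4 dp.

a = -0.7850, b = -0.4084

Forming AᵀA = [[66, 260]; [260, 1650]] and Aᵀz = [-158, -878]ᵀ gives AᵀA·[a, b]ᵀ = Aᵀz.
Eliminating b: 1650·(row 1) − 260·(row 2) gives 41300·a = 1650·(-158) − 260·(-878) = -32420, so a = -1621/2065.
Then b = ((-878) − 260·(-1621/2065))/1650 = -4217/10325.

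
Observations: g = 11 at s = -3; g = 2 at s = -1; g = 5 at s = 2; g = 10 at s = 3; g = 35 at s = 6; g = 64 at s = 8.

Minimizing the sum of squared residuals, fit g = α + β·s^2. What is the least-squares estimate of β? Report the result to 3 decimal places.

β = 0.972

Sums needed: Σ1 = 6, Σs^2 = 123, Σs^2·s^2 = 5571.
Right-hand side: Σg = 127, Σs^2·g = 5567.
Normal equations: [[6, 123]; [123, 5571]]·[α, β]ᵀ = [127, 5567]ᵀ.
Δ = 6·5571 − 123² = 18297.
α = (127·5571 − 123·5567)/18297 = 7592/6099; β = (6·5567 − 123·127)/18297 = 5927/6099.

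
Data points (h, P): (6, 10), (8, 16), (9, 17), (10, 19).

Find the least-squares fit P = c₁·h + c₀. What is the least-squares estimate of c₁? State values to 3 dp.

c₁ = 2.229

Setting ∂/∂c₁ … = 0 gives: 281·c₁ + 33·c₀ = 531;  33·c₁ + 4·c₀ = 62.
det = 281·4 − 33² = 35.
c₁ = (531·4 − 33·62)/35 = 78/35; c₀ = (281·62 − 33·531)/35 = -101/35.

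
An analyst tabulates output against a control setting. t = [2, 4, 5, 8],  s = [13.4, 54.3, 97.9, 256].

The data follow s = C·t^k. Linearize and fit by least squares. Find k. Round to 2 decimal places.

k = 2.14

Taking logs, ln s = k·ln t + ln C, so regress ln s on ln t.
Σln t = 5.7683, Σ(ln t)² = 9.3166, Σln s = 16.7189, Σln t·ln s = 26.2449.
Equations: 9.3166·k + 5.7683·ln C = 26.2449;  5.7683·k + 4·ln C = 16.7189.
Δ = 9.3166·4 − (5.7683)² = 3.9930; k = (26.2449·4 − 5.7683·16.7189)/3.9930 = 2.13867, ln C = (9.3166·16.7189 − 5.7683·26.2449)/3.9930 = 1.09559.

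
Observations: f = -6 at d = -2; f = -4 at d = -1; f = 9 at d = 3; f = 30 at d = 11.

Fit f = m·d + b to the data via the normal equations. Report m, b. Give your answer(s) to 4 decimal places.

m = 2.7995, b = -0.4487

XᵀX·[m, b]ᵀ = Xᵀf reads: 135·m + 11·b = 373;  11·m + 4·b = 29.
Determinant 135·4 − 11² = 419.
m = (373·4 − 11·29)/419 = 1173/419; b = (135·29 − 11·373)/419 = -188/419.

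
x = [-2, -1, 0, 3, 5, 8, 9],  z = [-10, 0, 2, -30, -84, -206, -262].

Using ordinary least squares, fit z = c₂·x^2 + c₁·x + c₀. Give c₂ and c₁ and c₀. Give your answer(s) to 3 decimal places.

c₂ = -3.114, c₁ = -1.154, c₀ = 1.200

The normal system MᵀM·[c₂, c₁, c₀]ᵀ = Mᵀz is [[11380, 1384, 184]; [1384, 184, 22]; [184, 22, 7]]·[c₂, c₁, c₀]ᵀ = [-36816, -4496, -590]ᵀ.
Inverting the 3×3 Gram matrix, [c₂, c₁, c₀]ᵀ = [-46498/14931, -17233/14931, 17924/14931]ᵀ.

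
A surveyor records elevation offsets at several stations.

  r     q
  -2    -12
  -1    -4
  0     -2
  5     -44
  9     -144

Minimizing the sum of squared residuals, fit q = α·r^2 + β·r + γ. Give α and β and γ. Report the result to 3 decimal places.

Compute the Gram sums: Σr^2·r^2 = 7203, Σr^2·r = 845, Σr^2 = 111, Σr·r = 111, Σr = 11, Σ1 = 5.
Moment sums: Σr^2·q = -12816, Σr·q = -1488, Σq = -206.
Inverting the 3×3 Gram matrix, [α, β, γ]ᵀ = [-117209/62959, 60705/62959, -125422/62959]ᵀ.

α = -1.862, β = 0.964, γ = -1.992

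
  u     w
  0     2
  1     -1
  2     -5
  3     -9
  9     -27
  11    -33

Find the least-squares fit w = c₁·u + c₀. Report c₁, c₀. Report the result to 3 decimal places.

The normal system XᵀX·[c₁, c₀]ᵀ = Xᵀw is [[216, 26]; [26, 6]]·[c₁, c₀]ᵀ = [-644, -73]ᵀ.
Δ = 216·6 − 26² = 620.
c₁ = ((-644)·6 − 26·(-73))/620 = -983/310; c₀ = (216·(-73) − 26·(-644))/620 = 244/155.

c₁ = -3.171, c₀ = 1.574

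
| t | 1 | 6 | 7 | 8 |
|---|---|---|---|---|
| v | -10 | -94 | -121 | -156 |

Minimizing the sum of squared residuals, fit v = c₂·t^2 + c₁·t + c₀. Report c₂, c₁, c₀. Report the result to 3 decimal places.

c₂ = -2.067, c₁ = -2.170, c₀ = -5.800

The normal system XᵀX·[c₂, c₁, c₀]ᵀ = Xᵀv is [[7794, 1072, 150]; [1072, 150, 22]; [150, 22, 4]]·[c₂, c₁, c₀]ᵀ = [-19307, -2669, -381]ᵀ.
Solving the 3×3 system (Gaussian elimination) gives c₂ = -3911/1892, c₁ = -4105/1892, c₀ = -10973/1892.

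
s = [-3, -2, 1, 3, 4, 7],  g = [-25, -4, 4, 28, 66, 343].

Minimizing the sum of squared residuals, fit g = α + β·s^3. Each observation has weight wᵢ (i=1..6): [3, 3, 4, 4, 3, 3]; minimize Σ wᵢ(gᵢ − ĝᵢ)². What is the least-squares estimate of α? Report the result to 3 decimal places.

α = 2.460

Entries of MᵀWM: Σwᵢ·1 = 20, Σwᵢ·s^3 = 1228, Σwᵢ·s^3·s^3 = 370534.
For MᵀWg: Σwᵢ·g = 1268, Σwᵢ·s^3·g = 370780.
MᵀWM·[α, β]ᵀ = MᵀWg becomes [[20, 1228]; [1228, 370534]]·[α, β]ᵀ = [1268, 370780]ᵀ.
Eliminating β: 370534·(row 1) − 1228·(row 2) gives 5902696·α = 370534·1268 − 1228·370780 = 14519272, so α = 1814909/737837.
Then β = (370780 − 1228·(1814909/737837))/370534 = 732312/737837.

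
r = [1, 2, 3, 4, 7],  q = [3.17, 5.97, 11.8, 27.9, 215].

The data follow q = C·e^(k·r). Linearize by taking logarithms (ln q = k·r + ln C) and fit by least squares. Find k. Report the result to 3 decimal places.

With ln qᵢ as the transformed response and rᵢ as the regressor:
Sums: Σr = 17.0000, Σ(r)² = 79.0000, Σln q = 14.1078, Σr·ln q = 63.0405.
Normal system: [[79.0000, 17.0000]; [17.0000, 5]]·[k, ln C]ᵀ = [63.0405, 14.1078]ᵀ.
Slope k = (n·Σr·ln q − Σr·Σln q)/(n·Σ(r)² − (Σr)²) = (5·63.0405 − 17.0000·14.1078)/106.0000 = 0.71103; ln C = (Σln q − k·Σr)/n = 0.40407.

k = 0.711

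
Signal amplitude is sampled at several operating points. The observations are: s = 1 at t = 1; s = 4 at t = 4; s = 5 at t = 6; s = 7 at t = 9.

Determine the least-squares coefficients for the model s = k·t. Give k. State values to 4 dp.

k = 0.8209

Entries of MᵀM: Σt·t = 134.
For Mᵀs: Σt·s = 110.
So MᵀM·[k]ᵀ = Mᵀs: [[134]]·[k]ᵀ = [110]ᵀ.
Hence k = 110 / 134 ≈ 0.820896.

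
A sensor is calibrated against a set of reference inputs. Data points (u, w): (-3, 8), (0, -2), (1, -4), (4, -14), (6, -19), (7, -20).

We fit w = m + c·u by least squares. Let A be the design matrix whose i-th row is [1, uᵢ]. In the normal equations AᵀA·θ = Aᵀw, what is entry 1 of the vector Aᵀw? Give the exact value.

Entry 1 ↔ basis 1, so (Aᵀw)_{1} = Σᵢ wᵢ = (1)·(8) + (1)·(-2) + (1)·(-4) + (1)·(-14) + (1)·(-19) + (1)·(-20) = -51.

-51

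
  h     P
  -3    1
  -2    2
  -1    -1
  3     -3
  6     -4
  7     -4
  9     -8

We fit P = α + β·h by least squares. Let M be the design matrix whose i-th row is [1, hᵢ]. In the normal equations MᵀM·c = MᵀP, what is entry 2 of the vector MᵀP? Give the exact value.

Entry 2 ↔ basis h, so (MᵀP)_{2} = Σᵢ (h)·Pᵢ = (-3)·(1) + (-2)·(2) + (-1)·(-1) + (3)·(-3) + (6)·(-4) + (7)·(-4) + (9)·(-8) = -139.

-139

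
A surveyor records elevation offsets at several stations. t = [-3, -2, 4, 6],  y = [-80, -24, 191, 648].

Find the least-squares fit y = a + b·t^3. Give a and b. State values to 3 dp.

a = 0.153, b = 2.998

MᵀM·[a, b]ᵀ = Mᵀy reads: 4·a + 245·b = 735;  245·a + 51545·b = 154544.
(Σ1 = 4, Σt^3 = 245, Σt^3·t^3 = 51545, Σy = 735, Σt^3·y = 154544.)
Eliminating b: 51545·(row 1) − 245·(row 2) gives 146155·a = 51545·735 − 245·154544 = 22295, so a = 4459/29231.
Then b = (154544 − 245·(4459/29231))/51545 = 438101/146155.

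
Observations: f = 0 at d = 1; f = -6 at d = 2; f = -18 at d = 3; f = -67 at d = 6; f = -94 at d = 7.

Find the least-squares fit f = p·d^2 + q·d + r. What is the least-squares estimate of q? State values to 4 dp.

Forming MᵀM = [[3795, 595, 99]; [595, 99, 19]; [99, 19, 5]] and Mᵀf = [-7204, -1126, -185]ᵀ gives MᵀM·[p, q, r]ᵀ = Mᵀf.
Row-reducing yields p = -419/232, q = -241/232, r = 157/58.

q = -1.0388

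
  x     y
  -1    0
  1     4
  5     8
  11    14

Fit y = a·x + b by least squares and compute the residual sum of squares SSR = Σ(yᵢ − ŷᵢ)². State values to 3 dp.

AᵀA·[a, b]ᵀ = Aᵀy reads: 148·a + 16·b = 198;  16·a + 4·b = 26.
Δ = 148·4 − 16² = 336.
a = (198·4 − 16·26)/336 = 47/42; b = (148·26 − 16·198)/336 = 85/42.
Residuals: -19/21, 6/7, 8/21, -1/3; SSR = 38/21.

SSR = 1.810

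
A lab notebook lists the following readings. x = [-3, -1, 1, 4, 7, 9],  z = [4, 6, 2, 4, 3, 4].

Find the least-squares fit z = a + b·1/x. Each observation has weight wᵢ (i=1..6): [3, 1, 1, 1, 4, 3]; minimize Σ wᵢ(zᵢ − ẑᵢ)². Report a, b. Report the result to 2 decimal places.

a = 3.71, b = -1.80

Forming AᵀWA = [[13, 13/84]; [13/84, 53227/21168]] and AᵀWz = [48, -83/21]ᵀ gives AᵀWA·[a, b]ᵀ = AᵀWz.
det = 13·(53227/21168) − (13/84)² = 172861/5292.
a = (48·(53227/21168) − (13/84)·(-83/21))/(172861/5292) = 641961/172861; b = (13·(-83/21) − (13/84)·48)/(172861/5292) = -23940/13297.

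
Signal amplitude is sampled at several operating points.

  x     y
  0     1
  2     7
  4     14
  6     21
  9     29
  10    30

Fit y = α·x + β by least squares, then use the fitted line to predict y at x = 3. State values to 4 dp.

ŷ = 10.5141

MᵀM·[α, β]ᵀ = Mᵀy reads: 237·α + 31·β = 757;  31·α + 6·β = 102.
(Σx·x = 237, Σx = 31, Σ1 = 6, Σx·y = 757, Σy = 102.)
Eliminating β: 6·(row 1) − 31·(row 2) gives 461·α = 6·757 − 31·102 = 1380, so α = 1380/461.
Then β = (102 − 31·(1380/461))/6 = 707/461.
At x = 3: ŷ = (1380/461)·(3) + (707/461)·(1) = 4847/461.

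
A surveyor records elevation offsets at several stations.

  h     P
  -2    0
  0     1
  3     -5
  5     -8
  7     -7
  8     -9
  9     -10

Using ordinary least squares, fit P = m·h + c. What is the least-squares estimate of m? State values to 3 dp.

m = -0.997

MᵀM·[m, c]ᵀ = MᵀP reads: 232·m + 30·c = -266;  30·m + 7·c = -38.
Determinant 232·7 − 30² = 724.
m = ((-266)·7 − 30·(-38))/724 = -361/362; c = (232·(-38) − 30·(-266))/724 = -209/181.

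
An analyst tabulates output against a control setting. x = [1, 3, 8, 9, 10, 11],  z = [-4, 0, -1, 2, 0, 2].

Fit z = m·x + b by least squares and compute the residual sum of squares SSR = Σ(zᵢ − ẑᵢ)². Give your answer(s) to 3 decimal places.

SSR = 9.894

Forming AᵀA = [[376, 42]; [42, 6]] and Aᵀz = [28, -1]ᵀ gives AᵀA·[m, b]ᵀ = Aᵀz.
Determinant 376·6 − 42² = 492.
m = (28·6 − 42·(-1))/492 = 35/82; b = (376·(-1) − 42·28)/492 = -388/123.
Residuals: -313/246, 461/246, -155/123, 323/246, -137/123, 113/246; SSR = 1217/123.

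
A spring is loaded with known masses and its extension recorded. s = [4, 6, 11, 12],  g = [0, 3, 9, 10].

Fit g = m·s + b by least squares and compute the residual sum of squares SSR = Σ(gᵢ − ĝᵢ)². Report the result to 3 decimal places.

Forming XᵀX = [[317, 33]; [33, 4]] and Xᵀg = [237, 22]ᵀ gives XᵀX·[m, b]ᵀ = Xᵀg.
Δ = 317·4 − 33² = 179.
m = (237·4 − 33·22)/179 = 222/179; b = (317·22 − 33·237)/179 = -847/179.
Residuals: -41/179, 52/179, 16/179, -27/179; SSR = 30/179.

SSR = 0.168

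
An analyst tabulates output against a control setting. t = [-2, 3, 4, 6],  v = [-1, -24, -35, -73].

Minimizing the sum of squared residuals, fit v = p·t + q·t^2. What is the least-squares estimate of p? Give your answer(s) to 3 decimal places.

p = -2.787

From the data, Σt·t = 65, Σt·t^2 = 299, Σt^2·t^2 = 1649.
And Σt·v = -648, Σt^2·v = -3408.
Normal equations: [[65, 299]; [299, 1649]]·[p, q]ᵀ = [-648, -3408]ᵀ.
Δ = 65·1649 − 299² = 17784.
p = ((-648)·1649 − 299·(-3408))/17784 = -2065/741; q = (65·(-3408) − 299·(-648))/17784 = -89/57.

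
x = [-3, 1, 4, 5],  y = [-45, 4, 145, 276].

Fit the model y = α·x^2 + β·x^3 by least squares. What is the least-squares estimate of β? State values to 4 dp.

β = 2.0043

Compute the Gram sums: Σx^2·x^2 = 963, Σx^2·x^3 = 3907, Σx^3·x^3 = 20451.
Moment sums: Σx^2·y = 8819, Σx^3·y = 44999.
Normal equations: [[963, 3907]; [3907, 20451]]·[α, β]ᵀ = [8819, 44999]ᵀ.
det = 963·20451 − 3907² = 4429664.
α = (8819·20451 − 3907·44999)/4429664 = 1136569/1107416; β = (963·44999 − 3907·8819)/4429664 = 2219551/1107416.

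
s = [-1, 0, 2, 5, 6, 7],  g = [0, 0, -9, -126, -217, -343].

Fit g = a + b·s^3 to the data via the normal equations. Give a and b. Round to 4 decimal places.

Entries of XᵀX: Σ1 = 6, Σs^3 = 691, Σs^3·s^3 = 179995.
Right-hand side: Σg = -695, Σs^3·g = -180343.
XᵀX·[a, b]ᵀ = Xᵀg becomes [[6, 691]; [691, 179995]]·[a, b]ᵀ = [-695, -180343]ᵀ.
Eliminating b: 179995·(row 1) − 691·(row 2) gives 602489·a = 179995·(-695) − 691·(-180343) = -479512, so a = -479512/602489.
Then b = ((-180343) − 691·(-479512/602489))/179995 = -601813/602489.

a = -0.7959, b = -0.9989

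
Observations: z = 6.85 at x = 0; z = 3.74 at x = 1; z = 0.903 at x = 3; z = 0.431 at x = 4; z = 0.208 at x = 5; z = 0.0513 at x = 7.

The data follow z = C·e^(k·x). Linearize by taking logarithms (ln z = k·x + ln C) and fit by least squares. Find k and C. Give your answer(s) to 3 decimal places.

Taking logs, ln z = k·x + ln C, so regress ln z on x.
Σx = 20.0000, Σ(x)² = 100.0000, Σln z = -2.2406, Σx·ln z = -30.9951.
Equations: 100.0000·k + 20.0000·ln C = -30.9951;  20.0000·k + 6·ln C = -2.2406.
Δ = 100.0000·6 − (20.0000)² = 200.0000; k = (-30.9951·6 − 20.0000·-2.2406)/200.0000 = -0.70579, ln C = (100.0000·-2.2406 − 20.0000·-30.9951)/200.0000 = 1.97920, so C = exp(1.97920) = 7.23695.

k = -0.706, C = 7.237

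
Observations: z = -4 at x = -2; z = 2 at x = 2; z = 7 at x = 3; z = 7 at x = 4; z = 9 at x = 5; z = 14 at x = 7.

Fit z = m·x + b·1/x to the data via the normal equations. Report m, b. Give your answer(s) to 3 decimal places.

m = 1.985, b = -1.398

From the data, Σx·x = 107, Σx·1/x = 6, Σ1/x·1/x = 129481/176400.
And Σx·z = 204, Σ1/x·z = 653/60.
MᵀM·[m, b]ᵀ = Mᵀz becomes [[107, 6]; [6, 129481/176400]]·[m, b]ᵀ = [204, 653/60]ᵀ.
Determinant 107·(129481/176400) − 6² = 7504067/176400.
m = (204·(129481/176400) − 6·(653/60))/(7504067/176400) = 14895204/7504067; b = (107·(653/60) − 6·204)/(7504067/176400) = -10492860/7504067.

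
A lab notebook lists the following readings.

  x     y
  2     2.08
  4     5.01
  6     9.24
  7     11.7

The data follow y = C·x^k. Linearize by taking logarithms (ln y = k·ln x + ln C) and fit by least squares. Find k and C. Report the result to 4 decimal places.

k = 1.3758, C = 0.7834

Let Y = ln y. Fitting Y = k·ln x + ln C by least squares:
AᵀA = [[9.3992, 5.8171]; [5.8171, 4]], rhs = [11.5118, 7.0269]ᵀ  (here Σln x = 5.8171, Σ(ln x)² = 9.3992, Σln y = 7.0269, Σln x·ln y = 11.5118).
Slope k = (n·Σln x·ln y − Σln x·Σln y)/(n·Σ(ln x)² − (Σln x)²) = (4·11.5118 − 5.8171·7.0269)/3.7582 = 1.37582; ln C = (Σln y − k·Σln x)/n = -0.24410, so C = exp(-0.24410) = 0.78341.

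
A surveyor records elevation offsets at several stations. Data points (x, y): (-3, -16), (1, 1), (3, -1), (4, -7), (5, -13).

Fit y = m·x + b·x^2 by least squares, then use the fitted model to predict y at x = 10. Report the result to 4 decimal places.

ŷ = -75.8320

From the data, Σx·x = 60, Σx·x^2 = 190, Σx^2·x^2 = 1044.
Right-hand side: Σx·y = -47, Σx^2·y = -589.
So MᵀM·[m, b]ᵀ = Mᵀy: [[60, 190]; [190, 1044]]·[m, b]ᵀ = [-47, -589]ᵀ.
Eliminating b: 1044·(row 1) − 190·(row 2) gives 26540·m = 1044·(-47) − 190·(-589) = 62842, so m = 31421/13270.
Then b = ((-589) − 190·(31421/13270))/1044 = -2641/2654.
At x = 10: ŷ = (31421/13270)·(10) + (-2641/2654)·(100) = -100629/1327.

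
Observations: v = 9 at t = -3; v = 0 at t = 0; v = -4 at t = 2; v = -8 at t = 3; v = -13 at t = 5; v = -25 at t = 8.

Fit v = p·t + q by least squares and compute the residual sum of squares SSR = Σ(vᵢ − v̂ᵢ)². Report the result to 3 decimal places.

From the data, Σt·t = 111, Σt = 15, Σ1 = 6.
Moment sums: Σt·v = -324, Σv = -41.
Normal equations: [[111, 15]; [15, 6]]·[p, q]ᵀ = [-324, -41]ᵀ.
Eliminating q: 6·(row 1) − 15·(row 2) gives 441·p = 6·(-324) − 15·(-41) = -1329, so p = -443/147.
Then q = ((-41) − 15·(-443/147))/6 = 103/147.
Residuals: -109/147, -103/147, 65/49, 50/147, 67/49, -78/49; SSR = 1076/147.

SSR = 7.320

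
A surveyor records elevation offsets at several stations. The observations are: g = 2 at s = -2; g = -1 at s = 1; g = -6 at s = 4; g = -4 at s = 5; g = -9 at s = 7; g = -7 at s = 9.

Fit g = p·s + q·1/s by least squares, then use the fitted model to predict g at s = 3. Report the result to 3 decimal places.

ĝ = -3.061

Forming MᵀM = [[176, 6]; [6, 2199229/1587600]] and Mᵀg = [-175, -4009/630]ᵀ gives MᵀM·[p, q]ᵀ = Mᵀg.
Δ = 176·(2199229/1587600) − 6² = 20619419/99225.
p = ((-175)·(2199229/1587600) − 6·(-4009/630))/(20619419/99225) = -324248995/329910704; q = (176·(-4009/630) − 6·(-175))/(20619419/99225) = -6943230/20619419.
At s = 3: ĝ = (-324248995/329910704)·(3) + (-6943230/20619419)·(1/3) = -1009777545/329910704.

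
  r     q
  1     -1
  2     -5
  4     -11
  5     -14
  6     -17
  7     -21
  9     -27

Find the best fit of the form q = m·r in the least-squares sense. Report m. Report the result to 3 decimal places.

m = -2.910

Compute the Gram sums: Σr·r = 212.
Moment sums: Σr·q = -617.
So AᵀA·[m]ᵀ = Aᵀq: [[212]]·[m]ᵀ = [-617]ᵀ.
m = (-617)/212 = -2.91038.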